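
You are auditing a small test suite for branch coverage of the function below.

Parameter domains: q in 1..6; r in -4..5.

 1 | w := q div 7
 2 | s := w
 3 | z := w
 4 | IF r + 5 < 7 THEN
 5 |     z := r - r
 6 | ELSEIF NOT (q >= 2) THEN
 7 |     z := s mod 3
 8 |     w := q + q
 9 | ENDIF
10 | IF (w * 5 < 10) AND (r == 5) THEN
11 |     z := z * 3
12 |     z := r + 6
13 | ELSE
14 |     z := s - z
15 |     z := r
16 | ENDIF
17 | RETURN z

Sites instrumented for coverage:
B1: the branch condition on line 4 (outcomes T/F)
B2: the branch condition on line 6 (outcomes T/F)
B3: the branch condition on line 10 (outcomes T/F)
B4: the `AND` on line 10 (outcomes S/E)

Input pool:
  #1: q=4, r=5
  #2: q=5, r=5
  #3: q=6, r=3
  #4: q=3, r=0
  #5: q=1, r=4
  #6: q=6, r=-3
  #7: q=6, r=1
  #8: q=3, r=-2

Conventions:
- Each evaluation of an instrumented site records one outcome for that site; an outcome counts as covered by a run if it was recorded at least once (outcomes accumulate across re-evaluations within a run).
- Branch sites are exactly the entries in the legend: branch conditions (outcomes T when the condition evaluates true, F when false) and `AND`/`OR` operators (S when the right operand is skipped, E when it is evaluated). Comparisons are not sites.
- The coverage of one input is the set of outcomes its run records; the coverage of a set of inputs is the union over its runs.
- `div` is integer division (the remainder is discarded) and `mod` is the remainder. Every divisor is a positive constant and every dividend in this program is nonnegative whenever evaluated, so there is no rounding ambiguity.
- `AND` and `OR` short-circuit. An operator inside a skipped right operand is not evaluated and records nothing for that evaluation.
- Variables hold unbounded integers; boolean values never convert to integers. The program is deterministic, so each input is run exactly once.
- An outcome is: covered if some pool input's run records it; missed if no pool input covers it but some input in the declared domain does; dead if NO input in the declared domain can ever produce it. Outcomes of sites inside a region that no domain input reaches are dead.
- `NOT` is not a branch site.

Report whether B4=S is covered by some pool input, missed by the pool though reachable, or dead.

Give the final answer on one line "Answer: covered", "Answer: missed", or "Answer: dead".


B4=S is recorded by pool input(s) 5 -> covered
Answer: covered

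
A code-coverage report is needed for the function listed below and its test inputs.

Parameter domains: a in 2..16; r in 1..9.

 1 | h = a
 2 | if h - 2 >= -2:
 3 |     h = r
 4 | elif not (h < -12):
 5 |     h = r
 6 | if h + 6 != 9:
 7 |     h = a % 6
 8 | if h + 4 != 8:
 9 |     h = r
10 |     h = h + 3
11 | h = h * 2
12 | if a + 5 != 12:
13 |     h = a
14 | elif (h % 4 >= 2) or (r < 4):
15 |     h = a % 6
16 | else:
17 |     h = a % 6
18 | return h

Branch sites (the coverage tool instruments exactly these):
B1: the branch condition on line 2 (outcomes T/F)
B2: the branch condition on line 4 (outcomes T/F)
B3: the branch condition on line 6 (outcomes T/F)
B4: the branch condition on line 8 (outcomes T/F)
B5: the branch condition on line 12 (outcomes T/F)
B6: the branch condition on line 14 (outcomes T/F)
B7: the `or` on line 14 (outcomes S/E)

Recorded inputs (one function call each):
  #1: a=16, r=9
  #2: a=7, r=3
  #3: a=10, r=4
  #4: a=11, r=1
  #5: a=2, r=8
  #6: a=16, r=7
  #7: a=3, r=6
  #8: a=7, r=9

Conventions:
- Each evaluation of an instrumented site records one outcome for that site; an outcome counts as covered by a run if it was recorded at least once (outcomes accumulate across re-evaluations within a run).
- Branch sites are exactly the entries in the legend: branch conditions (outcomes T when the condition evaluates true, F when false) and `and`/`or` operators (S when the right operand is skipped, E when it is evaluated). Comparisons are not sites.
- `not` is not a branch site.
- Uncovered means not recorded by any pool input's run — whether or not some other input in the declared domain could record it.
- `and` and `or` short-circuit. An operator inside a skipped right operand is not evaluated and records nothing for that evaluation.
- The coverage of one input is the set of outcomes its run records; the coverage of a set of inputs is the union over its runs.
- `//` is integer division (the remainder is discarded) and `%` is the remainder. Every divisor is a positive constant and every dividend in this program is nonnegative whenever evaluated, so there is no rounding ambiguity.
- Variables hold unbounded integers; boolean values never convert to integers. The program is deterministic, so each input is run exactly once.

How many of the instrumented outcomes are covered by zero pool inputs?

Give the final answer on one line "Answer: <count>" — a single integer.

test 1 (a=16, r=9) hits B1=T, B3=T, B4=F, B5=T
test 2 (a=7, r=3) hits B1=T, B3=F, B4=T, B5=F, B6=T, B7=E
test 3 (a=10, r=4) hits B1=T, B3=T, B4=F, B5=T
test 4 (a=11, r=1) hits B1=T, B3=T, B4=T, B5=T
test 5 (a=2, r=8) hits B1=T, B3=T, B4=T, B5=T
test 6 (a=16, r=7) hits B1=T, B3=T, B4=F, B5=T
test 7 (a=3, r=6) hits B1=T, B3=T, B4=T, B5=T
test 8 (a=7, r=9) hits B1=T, B3=T, B4=T, B5=F, B6=F, B7=E
union over the pool: B1=T, B3=T, B3=F, B4=T, B4=F, B5=T, B5=F, B6=T, B6=F, B7=E
uncovered (4 of 14): B1=F, B2=T, B2=F, B7=S

Answer: 4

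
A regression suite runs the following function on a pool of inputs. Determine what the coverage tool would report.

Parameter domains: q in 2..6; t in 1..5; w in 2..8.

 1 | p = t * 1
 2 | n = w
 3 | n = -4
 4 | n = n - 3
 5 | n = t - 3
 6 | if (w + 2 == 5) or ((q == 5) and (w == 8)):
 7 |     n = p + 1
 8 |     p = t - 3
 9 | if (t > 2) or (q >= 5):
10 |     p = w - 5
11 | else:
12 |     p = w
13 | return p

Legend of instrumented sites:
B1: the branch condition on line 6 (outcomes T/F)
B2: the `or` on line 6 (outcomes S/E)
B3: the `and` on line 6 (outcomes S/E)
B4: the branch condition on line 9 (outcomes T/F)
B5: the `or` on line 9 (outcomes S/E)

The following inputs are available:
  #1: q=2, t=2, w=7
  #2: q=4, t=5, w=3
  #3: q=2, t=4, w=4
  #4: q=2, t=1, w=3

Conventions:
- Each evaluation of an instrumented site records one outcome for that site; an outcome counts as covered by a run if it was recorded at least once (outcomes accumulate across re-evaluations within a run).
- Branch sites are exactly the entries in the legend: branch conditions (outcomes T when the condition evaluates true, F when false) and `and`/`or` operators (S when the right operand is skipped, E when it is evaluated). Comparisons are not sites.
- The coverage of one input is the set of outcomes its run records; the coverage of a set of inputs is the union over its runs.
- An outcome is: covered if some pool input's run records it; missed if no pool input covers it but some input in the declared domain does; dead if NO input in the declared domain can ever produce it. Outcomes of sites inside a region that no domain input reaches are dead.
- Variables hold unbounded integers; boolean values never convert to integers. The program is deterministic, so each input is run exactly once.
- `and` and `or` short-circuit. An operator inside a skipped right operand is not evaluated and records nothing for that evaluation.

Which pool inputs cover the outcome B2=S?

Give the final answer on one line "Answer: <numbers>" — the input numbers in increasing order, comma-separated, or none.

input #1 (q=2, t=2, w=7): never hits B2=S
input #2 (q=4, t=5, w=3): hits B2=S
input #3 (q=2, t=4, w=4): never hits B2=S
input #4 (q=2, t=1, w=3): hits B2=S

Answer: 2, 4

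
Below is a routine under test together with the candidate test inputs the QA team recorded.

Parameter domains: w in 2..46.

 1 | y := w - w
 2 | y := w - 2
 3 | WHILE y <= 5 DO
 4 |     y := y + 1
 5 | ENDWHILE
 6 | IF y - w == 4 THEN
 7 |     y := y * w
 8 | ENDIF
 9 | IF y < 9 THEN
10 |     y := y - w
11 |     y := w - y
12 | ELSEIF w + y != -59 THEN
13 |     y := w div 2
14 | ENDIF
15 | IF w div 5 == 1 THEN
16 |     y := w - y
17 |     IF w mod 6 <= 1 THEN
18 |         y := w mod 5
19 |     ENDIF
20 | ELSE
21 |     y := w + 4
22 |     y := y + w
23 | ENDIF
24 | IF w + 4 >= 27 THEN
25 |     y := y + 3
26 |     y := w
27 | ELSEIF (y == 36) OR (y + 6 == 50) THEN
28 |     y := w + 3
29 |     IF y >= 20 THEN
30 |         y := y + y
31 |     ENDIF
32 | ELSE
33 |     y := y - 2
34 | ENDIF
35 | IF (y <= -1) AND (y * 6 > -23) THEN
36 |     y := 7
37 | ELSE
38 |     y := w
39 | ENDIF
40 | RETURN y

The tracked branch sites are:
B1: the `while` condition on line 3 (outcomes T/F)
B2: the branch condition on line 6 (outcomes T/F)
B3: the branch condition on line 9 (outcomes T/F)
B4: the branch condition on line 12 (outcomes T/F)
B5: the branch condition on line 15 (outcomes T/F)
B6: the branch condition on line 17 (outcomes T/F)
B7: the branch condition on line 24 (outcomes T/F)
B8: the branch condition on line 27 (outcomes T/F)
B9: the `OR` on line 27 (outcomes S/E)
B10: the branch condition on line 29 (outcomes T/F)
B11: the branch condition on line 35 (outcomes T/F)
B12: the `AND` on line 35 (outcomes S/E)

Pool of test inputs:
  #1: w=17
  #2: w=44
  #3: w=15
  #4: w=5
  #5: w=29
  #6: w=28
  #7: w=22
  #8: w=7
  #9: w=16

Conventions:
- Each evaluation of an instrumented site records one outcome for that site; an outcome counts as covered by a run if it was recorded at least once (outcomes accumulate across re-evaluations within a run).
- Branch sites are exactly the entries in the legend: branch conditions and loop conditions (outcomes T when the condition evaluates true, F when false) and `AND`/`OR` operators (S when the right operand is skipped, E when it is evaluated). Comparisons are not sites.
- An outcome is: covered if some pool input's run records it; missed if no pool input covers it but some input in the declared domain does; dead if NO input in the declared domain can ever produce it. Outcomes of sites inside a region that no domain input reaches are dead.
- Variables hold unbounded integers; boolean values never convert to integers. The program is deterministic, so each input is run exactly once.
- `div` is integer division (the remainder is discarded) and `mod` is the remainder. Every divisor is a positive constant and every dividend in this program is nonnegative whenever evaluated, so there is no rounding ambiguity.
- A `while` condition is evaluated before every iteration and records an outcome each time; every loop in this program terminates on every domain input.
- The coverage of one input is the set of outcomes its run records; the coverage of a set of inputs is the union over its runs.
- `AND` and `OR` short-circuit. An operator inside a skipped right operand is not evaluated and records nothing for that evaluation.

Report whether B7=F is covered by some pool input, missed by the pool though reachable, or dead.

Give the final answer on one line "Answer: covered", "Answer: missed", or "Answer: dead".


B7=F is recorded by pool input(s) 1, 3, 4, 7, 8, 9 -> covered
Answer: covered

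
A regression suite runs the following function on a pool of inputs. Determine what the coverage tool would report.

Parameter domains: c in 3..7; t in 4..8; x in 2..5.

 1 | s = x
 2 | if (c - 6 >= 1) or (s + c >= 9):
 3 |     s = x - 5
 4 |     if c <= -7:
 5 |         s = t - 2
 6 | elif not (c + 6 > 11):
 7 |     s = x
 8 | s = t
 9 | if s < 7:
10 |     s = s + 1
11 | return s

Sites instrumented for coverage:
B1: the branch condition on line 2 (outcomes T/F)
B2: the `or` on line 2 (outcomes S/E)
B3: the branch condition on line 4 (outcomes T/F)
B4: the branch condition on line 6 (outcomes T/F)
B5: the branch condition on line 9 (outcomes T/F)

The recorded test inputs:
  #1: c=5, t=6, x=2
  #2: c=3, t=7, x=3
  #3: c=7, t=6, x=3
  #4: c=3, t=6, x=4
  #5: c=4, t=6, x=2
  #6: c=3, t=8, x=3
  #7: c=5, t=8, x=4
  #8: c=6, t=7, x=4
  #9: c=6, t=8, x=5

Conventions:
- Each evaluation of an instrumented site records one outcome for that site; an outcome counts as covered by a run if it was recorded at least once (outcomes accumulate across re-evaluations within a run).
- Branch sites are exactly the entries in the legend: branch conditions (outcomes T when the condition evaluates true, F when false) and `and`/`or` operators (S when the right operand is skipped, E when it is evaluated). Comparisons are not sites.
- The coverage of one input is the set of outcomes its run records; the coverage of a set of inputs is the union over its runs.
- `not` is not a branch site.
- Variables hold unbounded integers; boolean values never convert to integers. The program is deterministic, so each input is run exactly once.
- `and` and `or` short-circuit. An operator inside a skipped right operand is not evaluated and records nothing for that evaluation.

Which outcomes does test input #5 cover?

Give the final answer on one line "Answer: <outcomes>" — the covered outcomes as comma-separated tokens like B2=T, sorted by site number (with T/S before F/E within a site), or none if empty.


Event log for input #5 (c=4, t=6, x=2):
  B2->E, B1->F, B4->T, B5->T
deduplicating events, the covered set is: B1=F, B2=E, B4=T, B5=T
Answer: B1=F, B2=E, B4=T, B5=T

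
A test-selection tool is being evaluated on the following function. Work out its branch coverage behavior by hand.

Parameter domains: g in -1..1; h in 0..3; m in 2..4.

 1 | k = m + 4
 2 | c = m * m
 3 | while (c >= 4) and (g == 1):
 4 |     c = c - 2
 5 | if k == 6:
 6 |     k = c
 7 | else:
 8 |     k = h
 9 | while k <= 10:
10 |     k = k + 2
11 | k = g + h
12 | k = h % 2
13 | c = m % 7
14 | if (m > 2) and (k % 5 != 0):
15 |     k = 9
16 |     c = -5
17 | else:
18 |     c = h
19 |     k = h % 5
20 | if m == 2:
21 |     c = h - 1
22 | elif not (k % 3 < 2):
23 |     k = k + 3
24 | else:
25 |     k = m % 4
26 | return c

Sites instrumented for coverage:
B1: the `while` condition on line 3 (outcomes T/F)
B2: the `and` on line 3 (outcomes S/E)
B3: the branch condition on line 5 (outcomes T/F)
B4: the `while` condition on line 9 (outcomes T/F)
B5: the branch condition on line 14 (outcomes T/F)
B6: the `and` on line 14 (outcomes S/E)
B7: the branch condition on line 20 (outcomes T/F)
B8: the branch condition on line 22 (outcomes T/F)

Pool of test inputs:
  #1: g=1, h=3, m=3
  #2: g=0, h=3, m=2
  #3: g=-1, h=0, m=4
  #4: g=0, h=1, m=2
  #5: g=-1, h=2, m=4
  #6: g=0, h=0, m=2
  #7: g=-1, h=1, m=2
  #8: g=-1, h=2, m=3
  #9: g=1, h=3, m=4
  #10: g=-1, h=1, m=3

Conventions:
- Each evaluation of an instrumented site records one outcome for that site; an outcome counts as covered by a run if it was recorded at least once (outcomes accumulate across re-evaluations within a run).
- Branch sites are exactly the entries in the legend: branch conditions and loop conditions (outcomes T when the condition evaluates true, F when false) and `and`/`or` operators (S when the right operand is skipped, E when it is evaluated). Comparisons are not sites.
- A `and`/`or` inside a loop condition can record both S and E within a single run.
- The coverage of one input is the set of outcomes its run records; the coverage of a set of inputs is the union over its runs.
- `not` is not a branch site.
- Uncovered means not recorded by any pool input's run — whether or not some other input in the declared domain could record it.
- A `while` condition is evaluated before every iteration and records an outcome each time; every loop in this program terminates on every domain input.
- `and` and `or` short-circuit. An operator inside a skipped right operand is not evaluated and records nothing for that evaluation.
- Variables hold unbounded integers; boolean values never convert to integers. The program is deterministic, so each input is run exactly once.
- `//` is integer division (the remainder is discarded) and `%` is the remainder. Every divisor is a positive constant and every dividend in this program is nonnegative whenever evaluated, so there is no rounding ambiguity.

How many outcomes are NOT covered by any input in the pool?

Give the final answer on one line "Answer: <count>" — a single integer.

input #1 (g=1, h=3, m=3): events B2->E, B1->T, B2->E, B1->T, B2->E, B1->T, B2->S, B1->F, B3->F, B4->T, B4->T, B4->T, B4->T, B4->F, ...; covers B1=T, B1=F, B2=S, B2=E, B3=F, B4=T, B4=F, B5=T, B6=E, B7=F, B8=F
input #2 (g=0, h=3, m=2): events B2->E, B1->F, B3->T, B4->T, B4->T, B4->T, B4->T, B4->F, B6->S, B5->F, B7->T; covers B1=F, B2=E, B3=T, B4=T, B4=F, B5=F, B6=S, B7=T
input #3 (g=-1, h=0, m=4): events B2->E, B1->F, B3->F, B4->T, B4->T, B4->T, B4->T, B4->T, B4->T, B4->F, B6->E, B5->F, B7->F, B8->F; covers B1=F, B2=E, B3=F, B4=T, B4=F, B5=F, B6=E, B7=F, B8=F
input #4 (g=0, h=1, m=2): events B2->E, B1->F, B3->T, B4->T, B4->T, B4->T, B4->T, B4->F, B6->S, B5->F, B7->T; covers B1=F, B2=E, B3=T, B4=T, B4=F, B5=F, B6=S, B7=T
input #5 (g=-1, h=2, m=4): events B2->E, B1->F, B3->F, B4->T, B4->T, B4->T, B4->T, B4->T, B4->F, B6->E, B5->F, B7->F, B8->T; covers B1=F, B2=E, B3=F, B4=T, B4=F, B5=F, B6=E, B7=F, B8=T
input #6 (g=0, h=0, m=2): events B2->E, B1->F, B3->T, B4->T, B4->T, B4->T, B4->T, B4->F, B6->S, B5->F, B7->T; covers B1=F, B2=E, B3=T, B4=T, B4=F, B5=F, B6=S, B7=T
input #7 (g=-1, h=1, m=2): events B2->E, B1->F, B3->T, B4->T, B4->T, B4->T, B4->T, B4->F, B6->S, B5->F, B7->T; covers B1=F, B2=E, B3=T, B4=T, B4=F, B5=F, B6=S, B7=T
input #8 (g=-1, h=2, m=3): events B2->E, B1->F, B3->F, B4->T, B4->T, B4->T, B4->T, B4->T, B4->F, B6->E, B5->F, B7->F, B8->T; covers B1=F, B2=E, B3=F, B4=T, B4=F, B5=F, B6=E, B7=F, B8=T
input #9 (g=1, h=3, m=4): events B2->E, B1->T, B2->E, B1->T, B2->E, B1->T, B2->E, B1->T, B2->E, B1->T, B2->E, B1->T, B2->E, B1->T, ...; covers B1=T, B1=F, B2=S, B2=E, B3=F, B4=T, B4=F, B5=T, B6=E, B7=F, B8=F
input #10 (g=-1, h=1, m=3): events B2->E, B1->F, B3->F, B4->T, B4->T, B4->T, B4->T, B4->T, B4->F, B6->E, B5->T, B7->F, B8->F; covers B1=F, B2=E, B3=F, B4=T, B4=F, B5=T, B6=E, B7=F, B8=F
union over the pool: B1=T, B1=F, B2=S, B2=E, B3=T, B3=F, B4=T, B4=F, B5=T, B5=F, B6=S, B6=E, B7=T, B7=F, B8=T, B8=F
uncovered (0 of 16): none

Answer: 0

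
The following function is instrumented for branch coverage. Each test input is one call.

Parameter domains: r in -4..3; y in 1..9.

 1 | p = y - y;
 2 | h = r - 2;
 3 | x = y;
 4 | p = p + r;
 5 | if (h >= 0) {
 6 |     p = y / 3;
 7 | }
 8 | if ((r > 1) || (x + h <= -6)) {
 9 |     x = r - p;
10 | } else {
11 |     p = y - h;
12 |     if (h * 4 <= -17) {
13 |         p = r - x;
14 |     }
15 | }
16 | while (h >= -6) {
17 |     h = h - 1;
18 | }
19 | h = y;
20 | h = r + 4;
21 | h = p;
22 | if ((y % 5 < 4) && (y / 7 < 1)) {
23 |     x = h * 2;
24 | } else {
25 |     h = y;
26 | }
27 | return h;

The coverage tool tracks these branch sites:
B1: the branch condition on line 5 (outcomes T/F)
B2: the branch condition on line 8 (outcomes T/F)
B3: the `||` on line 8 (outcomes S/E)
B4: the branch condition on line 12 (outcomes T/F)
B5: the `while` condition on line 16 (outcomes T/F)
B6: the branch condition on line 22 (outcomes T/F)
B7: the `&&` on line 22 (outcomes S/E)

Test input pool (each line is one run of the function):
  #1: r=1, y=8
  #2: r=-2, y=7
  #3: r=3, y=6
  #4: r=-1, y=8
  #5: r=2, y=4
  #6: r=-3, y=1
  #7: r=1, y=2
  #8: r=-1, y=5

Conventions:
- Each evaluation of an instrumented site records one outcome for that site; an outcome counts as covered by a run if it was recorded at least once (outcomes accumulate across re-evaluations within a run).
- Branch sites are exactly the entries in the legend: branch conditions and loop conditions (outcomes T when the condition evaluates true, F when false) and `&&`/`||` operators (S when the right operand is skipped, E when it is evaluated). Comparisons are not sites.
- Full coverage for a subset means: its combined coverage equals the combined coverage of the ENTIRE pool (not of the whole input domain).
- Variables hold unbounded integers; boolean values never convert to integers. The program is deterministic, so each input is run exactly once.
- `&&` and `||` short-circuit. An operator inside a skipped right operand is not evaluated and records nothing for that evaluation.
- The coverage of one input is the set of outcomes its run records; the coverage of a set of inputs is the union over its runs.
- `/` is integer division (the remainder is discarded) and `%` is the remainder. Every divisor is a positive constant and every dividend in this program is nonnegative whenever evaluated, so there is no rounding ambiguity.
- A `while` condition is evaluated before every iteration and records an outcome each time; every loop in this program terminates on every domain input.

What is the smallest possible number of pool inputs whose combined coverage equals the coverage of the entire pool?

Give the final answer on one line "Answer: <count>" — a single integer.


test 1 (r=1, y=8) hits B1=F, B2=F, B3=E, B4=F, B5=T, B5=F, B6=F, B7=E
test 2 (r=-2, y=7) hits B1=F, B2=F, B3=E, B4=F, B5=T, B5=F, B6=F, B7=E
test 3 (r=3, y=6) hits B1=T, B2=T, B3=S, B5=T, B5=F, B6=T, B7=E
test 4 (r=-1, y=8) hits B1=F, B2=F, B3=E, B4=F, B5=T, B5=F, B6=F, B7=E
test 5 (r=2, y=4) hits B1=T, B2=T, B3=S, B5=T, B5=F, B6=F, B7=S
test 6 (r=-3, y=1) hits B1=F, B2=F, B3=E, B4=T, B5=T, B5=F, B6=T, B7=E
test 7 (r=1, y=2) hits B1=F, B2=F, B3=E, B4=F, B5=T, B5=F, B6=T, B7=E
test 8 (r=-1, y=5) hits B1=F, B2=F, B3=E, B4=F, B5=T, B5=F, B6=T, B7=E
union over all inputs: B1=T, B1=F, B2=T, B2=F, B3=S, B3=E, B4=T, B4=F, B5=T, B5=F, B6=T, B6=F, B7=S, B7=E (14 outcomes)
checked all size-1 subsets: none covers 14 outcomes (max 8/14)
checked all size-2 subsets: none covers 14 outcomes (max 13/14)
the canonical winner is {1, 5, 6}: size 3, full 14-outcome coverage, earliest index list among size-3 covers
Answer: 3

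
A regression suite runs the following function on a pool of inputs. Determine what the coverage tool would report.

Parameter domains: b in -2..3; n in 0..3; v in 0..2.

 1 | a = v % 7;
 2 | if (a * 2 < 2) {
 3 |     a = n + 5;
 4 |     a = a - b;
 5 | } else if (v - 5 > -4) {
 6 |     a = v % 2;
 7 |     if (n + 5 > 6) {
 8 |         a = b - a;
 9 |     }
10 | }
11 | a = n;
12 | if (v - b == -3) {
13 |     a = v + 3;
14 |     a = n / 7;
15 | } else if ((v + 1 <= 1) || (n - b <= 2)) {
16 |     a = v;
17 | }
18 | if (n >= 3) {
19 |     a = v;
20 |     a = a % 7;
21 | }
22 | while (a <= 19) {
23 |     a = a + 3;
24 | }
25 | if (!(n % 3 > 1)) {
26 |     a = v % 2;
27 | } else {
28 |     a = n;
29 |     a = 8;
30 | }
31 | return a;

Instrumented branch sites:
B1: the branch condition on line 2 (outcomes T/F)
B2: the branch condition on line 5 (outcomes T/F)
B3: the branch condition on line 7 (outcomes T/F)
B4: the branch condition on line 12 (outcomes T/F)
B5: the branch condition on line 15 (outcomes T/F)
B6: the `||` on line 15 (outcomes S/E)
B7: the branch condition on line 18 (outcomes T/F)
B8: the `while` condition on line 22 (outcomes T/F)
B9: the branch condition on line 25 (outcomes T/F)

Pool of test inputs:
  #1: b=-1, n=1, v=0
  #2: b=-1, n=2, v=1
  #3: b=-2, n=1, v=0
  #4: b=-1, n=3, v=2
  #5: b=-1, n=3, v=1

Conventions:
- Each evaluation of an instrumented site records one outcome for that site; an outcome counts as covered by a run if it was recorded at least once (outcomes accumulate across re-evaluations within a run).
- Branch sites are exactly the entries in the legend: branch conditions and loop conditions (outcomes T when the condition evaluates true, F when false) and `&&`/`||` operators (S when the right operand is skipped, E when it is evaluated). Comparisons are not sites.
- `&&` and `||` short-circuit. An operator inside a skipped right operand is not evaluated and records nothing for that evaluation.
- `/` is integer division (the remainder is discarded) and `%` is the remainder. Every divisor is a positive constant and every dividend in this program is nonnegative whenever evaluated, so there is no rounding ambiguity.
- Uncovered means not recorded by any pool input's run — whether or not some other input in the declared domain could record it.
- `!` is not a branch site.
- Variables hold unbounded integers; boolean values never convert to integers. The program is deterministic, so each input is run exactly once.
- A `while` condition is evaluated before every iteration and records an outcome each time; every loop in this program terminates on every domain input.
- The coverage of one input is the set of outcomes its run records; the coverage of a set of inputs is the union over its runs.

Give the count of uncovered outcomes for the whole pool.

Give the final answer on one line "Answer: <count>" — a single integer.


run #1 (b=-1, n=1, v=0) runs B1->T, B4->F, B6->S, B5->T, B7->F, B8->T, B8->T, B8->T, B8->T, B8->T, B8->T, B8->T, B8->F, B9->T; records B1=T, B4=F, B5=T, B6=S, B7=F, B8=T, B8=F, B9=T
run #2 (b=-1, n=2, v=1) runs B1->F, B2->F, B4->F, B6->E, B5->F, B7->F, B8->T, B8->T, B8->T, B8->T, B8->T, B8->T, B8->F, B9->F; records B1=F, B2=F, B4=F, B5=F, B6=E, B7=F, B8=T, B8=F, B9=F
run #3 (b=-2, n=1, v=0) runs B1->T, B4->F, B6->S, B5->T, B7->F, B8->T, B8->T, B8->T, B8->T, B8->T, B8->T, B8->T, B8->F, B9->T; records B1=T, B4=F, B5=T, B6=S, B7=F, B8=T, B8=F, B9=T
run #4 (b=-1, n=3, v=2) runs B1->F, B2->T, B3->T, B4->F, B6->E, B5->F, B7->T, B8->T, B8->T, B8->T, B8->T, B8->T, B8->T, B8->F, ...; records B1=F, B2=T, B3=T, B4=F, B5=F, B6=E, B7=T, B8=T, B8=F, B9=T
run #5 (b=-1, n=3, v=1) runs B1->F, B2->F, B4->F, B6->E, B5->F, B7->T, B8->T, B8->T, B8->T, B8->T, B8->T, B8->T, B8->T, B8->F, ...; records B1=F, B2=F, B4=F, B5=F, B6=E, B7=T, B8=T, B8=F, B9=T
union over the pool: B1=T, B1=F, B2=T, B2=F, B3=T, B4=F, B5=T, B5=F, B6=S, B6=E, B7=T, B7=F, B8=T, B8=F, B9=T, B9=F
uncovered (2 of 18): B3=F, B4=T
Answer: 2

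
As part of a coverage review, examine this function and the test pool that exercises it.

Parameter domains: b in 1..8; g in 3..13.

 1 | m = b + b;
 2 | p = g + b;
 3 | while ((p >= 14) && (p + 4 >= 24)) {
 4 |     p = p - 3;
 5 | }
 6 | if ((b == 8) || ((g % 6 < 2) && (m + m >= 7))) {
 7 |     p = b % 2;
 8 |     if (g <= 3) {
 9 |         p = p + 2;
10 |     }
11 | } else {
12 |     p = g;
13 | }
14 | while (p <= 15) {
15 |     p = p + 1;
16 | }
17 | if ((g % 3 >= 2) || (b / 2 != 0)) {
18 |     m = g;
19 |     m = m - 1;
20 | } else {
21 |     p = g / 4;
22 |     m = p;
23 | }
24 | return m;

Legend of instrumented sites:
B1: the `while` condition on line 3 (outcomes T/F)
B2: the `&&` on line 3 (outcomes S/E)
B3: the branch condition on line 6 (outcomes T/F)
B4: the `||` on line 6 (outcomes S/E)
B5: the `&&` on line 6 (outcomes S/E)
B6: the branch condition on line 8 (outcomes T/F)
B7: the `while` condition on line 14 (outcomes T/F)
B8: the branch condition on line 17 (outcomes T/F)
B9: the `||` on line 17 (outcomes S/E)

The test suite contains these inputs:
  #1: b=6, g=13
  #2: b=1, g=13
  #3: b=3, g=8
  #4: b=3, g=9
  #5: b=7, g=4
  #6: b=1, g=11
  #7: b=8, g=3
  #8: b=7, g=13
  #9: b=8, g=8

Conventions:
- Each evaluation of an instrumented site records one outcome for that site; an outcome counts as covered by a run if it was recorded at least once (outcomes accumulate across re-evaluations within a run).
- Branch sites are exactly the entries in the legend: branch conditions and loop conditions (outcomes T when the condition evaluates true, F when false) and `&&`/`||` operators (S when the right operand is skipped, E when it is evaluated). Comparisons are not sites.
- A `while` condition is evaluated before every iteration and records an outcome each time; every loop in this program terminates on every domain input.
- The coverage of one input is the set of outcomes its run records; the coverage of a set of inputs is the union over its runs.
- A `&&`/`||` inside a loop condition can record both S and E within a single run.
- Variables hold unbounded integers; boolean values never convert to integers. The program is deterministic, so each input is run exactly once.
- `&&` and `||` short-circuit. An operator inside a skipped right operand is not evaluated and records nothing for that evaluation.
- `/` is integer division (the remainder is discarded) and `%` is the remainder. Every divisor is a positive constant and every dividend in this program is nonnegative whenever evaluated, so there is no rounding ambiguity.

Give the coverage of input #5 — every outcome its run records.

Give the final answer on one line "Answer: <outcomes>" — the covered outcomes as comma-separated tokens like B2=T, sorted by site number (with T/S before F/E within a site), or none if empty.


Simulating input #5 (b=7, g=4) step by step:
  B2->S, B1->F, B4->E, B5->S, B3->F, B7->T, B7->T, B7->T, B7->T, B7->T
  B7->T, B7->T, B7->T, B7->T, B7->T, B7->T, B7->T, B7->F, B9->E, B8->T
deduplicating events, the covered set is: B1=F, B2=S, B3=F, B4=E, B5=S, B7=T, B7=F, B8=T, B9=E
Answer: B1=F, B2=S, B3=F, B4=E, B5=S, B7=T, B7=F, B8=T, B9=E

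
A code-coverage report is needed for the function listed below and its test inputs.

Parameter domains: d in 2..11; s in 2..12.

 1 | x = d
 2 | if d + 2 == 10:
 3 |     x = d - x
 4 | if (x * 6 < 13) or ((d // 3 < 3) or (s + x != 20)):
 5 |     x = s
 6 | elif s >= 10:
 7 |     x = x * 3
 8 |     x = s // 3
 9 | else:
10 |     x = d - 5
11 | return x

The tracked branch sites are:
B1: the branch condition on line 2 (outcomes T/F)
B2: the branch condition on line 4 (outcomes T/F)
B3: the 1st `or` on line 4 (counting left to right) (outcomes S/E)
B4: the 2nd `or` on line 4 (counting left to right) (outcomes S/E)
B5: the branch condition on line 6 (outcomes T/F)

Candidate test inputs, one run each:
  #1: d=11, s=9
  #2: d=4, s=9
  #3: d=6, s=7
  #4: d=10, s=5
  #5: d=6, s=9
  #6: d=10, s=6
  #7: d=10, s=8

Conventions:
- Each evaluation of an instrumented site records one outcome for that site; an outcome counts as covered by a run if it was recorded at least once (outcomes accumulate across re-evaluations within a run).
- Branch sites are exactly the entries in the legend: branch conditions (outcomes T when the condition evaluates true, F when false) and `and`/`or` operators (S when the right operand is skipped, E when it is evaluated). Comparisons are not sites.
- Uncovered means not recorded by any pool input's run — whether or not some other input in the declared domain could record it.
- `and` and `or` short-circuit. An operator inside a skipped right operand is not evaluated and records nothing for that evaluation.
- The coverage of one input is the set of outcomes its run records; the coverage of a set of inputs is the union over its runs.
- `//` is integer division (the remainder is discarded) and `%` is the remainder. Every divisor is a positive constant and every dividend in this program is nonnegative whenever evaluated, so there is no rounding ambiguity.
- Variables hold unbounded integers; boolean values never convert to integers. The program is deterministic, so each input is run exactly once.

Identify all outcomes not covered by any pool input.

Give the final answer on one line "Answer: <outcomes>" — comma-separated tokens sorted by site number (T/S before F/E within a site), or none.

input #1, d=11, s=9: outcomes B1=F, B2=F, B3=E, B4=E, B5=F
input #2, d=4, s=9: outcomes B1=F, B2=T, B3=E, B4=S
input #3, d=6, s=7: outcomes B1=F, B2=T, B3=E, B4=S
input #4, d=10, s=5: outcomes B1=F, B2=T, B3=E, B4=E
input #5, d=6, s=9: outcomes B1=F, B2=T, B3=E, B4=S
input #6, d=10, s=6: outcomes B1=F, B2=T, B3=E, B4=E
input #7, d=10, s=8: outcomes B1=F, B2=T, B3=E, B4=E
union over the pool: B1=F, B2=T, B2=F, B3=E, B4=S, B4=E, B5=F
uncovered (3 of 10): B1=T, B3=S, B5=T

Answer: B1=T, B3=S, B5=T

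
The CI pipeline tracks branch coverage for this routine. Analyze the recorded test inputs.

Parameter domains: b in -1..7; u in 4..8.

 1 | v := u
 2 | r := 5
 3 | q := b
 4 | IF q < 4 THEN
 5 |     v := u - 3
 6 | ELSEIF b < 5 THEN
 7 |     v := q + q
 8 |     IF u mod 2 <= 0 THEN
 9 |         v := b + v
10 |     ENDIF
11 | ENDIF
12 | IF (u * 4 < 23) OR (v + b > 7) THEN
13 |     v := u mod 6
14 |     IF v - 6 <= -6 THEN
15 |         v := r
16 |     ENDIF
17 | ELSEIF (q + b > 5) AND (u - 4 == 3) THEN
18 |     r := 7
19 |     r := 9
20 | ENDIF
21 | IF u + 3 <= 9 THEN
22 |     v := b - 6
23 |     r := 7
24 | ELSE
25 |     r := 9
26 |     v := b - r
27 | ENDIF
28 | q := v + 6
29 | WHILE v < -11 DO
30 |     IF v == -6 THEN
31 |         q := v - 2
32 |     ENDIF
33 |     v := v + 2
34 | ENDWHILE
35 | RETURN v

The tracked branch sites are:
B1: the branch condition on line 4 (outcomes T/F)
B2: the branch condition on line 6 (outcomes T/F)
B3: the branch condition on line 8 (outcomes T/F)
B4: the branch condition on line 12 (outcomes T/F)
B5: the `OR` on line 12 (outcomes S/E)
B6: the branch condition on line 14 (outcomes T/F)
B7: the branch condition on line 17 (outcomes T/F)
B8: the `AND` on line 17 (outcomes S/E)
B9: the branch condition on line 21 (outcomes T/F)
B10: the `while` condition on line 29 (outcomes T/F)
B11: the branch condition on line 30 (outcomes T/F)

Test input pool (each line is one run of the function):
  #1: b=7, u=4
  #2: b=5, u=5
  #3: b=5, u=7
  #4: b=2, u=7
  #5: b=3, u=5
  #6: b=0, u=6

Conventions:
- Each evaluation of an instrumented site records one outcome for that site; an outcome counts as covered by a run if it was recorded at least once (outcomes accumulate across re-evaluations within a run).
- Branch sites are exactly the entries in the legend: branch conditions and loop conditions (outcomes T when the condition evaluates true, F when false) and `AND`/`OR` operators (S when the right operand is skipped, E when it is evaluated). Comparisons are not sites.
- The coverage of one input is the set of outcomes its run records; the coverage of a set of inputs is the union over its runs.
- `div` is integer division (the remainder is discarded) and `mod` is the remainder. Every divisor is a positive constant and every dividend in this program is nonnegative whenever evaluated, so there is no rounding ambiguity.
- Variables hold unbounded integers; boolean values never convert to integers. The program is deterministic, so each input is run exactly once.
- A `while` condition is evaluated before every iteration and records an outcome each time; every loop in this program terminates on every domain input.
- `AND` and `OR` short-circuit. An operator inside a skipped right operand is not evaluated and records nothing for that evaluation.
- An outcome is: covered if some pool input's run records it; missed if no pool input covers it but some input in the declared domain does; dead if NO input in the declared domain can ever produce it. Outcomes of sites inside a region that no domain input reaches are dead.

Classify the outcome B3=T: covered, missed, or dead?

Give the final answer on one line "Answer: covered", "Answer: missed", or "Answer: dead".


no pool input records B3=T
but domain input (b=4, u=4) does record it -> reachable, so missed
Answer: missed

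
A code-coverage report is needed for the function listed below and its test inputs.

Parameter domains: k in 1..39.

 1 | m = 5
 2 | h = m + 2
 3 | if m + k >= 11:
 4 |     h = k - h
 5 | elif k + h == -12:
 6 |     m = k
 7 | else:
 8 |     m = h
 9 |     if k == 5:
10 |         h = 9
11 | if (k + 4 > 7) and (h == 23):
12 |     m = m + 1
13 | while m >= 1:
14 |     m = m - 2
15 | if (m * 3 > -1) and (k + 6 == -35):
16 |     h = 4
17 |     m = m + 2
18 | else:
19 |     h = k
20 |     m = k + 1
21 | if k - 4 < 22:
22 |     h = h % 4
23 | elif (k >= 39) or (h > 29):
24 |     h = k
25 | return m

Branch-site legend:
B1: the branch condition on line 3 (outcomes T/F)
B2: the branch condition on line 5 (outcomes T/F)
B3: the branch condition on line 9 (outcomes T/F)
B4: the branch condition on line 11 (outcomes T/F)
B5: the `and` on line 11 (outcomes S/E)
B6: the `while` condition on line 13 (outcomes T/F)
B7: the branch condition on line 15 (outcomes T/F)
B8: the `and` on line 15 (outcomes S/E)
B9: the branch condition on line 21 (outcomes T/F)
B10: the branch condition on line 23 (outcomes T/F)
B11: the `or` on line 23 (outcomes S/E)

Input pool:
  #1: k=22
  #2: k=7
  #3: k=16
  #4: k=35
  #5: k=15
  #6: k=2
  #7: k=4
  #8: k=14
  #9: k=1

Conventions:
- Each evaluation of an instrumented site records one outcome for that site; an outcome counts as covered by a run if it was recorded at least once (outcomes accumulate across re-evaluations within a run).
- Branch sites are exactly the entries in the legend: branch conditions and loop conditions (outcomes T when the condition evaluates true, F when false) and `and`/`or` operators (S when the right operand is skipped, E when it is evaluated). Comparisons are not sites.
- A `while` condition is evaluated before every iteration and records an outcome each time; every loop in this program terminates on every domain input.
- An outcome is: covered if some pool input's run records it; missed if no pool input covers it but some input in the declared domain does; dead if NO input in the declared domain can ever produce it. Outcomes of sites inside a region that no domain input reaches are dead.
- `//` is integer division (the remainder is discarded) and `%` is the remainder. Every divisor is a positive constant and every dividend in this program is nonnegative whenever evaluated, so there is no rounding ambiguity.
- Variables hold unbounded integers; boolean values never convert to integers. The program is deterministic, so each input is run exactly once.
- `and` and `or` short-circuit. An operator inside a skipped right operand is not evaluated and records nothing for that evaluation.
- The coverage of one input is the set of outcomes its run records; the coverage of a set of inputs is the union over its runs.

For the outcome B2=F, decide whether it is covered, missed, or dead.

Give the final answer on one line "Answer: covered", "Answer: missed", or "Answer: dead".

B2=F is recorded by pool input(s) 6, 7, 9 -> covered

Answer: covered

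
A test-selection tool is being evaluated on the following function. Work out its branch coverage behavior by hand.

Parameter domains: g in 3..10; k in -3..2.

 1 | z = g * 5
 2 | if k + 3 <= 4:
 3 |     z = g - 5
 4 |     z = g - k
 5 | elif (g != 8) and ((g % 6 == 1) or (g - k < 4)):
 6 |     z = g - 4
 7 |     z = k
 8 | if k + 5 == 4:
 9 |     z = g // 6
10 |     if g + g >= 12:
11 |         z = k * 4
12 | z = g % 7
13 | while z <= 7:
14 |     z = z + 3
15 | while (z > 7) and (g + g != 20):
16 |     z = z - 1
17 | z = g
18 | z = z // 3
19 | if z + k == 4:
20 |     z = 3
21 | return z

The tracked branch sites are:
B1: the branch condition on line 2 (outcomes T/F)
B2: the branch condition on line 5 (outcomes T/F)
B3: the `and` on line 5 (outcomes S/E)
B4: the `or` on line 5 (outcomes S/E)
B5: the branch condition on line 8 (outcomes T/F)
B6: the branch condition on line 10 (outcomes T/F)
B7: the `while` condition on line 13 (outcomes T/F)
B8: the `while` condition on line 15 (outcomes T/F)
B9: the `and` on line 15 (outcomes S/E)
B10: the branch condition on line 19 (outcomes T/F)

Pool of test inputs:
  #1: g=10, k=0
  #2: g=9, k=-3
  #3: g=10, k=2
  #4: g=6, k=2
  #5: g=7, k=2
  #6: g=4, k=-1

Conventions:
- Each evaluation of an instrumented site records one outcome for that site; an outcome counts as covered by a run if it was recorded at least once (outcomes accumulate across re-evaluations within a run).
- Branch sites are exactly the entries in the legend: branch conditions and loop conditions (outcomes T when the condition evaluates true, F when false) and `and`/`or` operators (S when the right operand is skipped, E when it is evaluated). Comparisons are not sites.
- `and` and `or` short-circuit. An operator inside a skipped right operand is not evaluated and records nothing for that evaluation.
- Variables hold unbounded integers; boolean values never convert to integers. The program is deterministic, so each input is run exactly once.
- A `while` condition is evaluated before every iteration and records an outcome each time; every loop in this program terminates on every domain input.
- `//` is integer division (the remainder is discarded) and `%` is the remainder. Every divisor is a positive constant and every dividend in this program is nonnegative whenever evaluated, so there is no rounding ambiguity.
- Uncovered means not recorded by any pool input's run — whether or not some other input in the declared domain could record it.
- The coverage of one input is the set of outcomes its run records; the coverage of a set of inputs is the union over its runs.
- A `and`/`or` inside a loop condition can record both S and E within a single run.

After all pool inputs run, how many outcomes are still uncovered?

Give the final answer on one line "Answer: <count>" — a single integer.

run #1 (g=10, k=0) runs B1->T, B5->F, B7->T, B7->T, B7->F, B9->E, B8->F, B10->F; records B1=T, B5=F, B7=T, B7=F, B8=F, B9=E, B10=F
run #2 (g=9, k=-3) runs B1->T, B5->F, B7->T, B7->T, B7->F, B9->E, B8->T, B9->S, B8->F, B10->F; records B1=T, B5=F, B7=T, B7=F, B8=T, B8=F, B9=S, B9=E, B10=F
run #3 (g=10, k=2) runs B1->F, B3->E, B4->E, B2->F, B5->F, B7->T, B7->T, B7->F, B9->E, B8->F, B10->F; records B1=F, B2=F, B3=E, B4=E, B5=F, B7=T, B7=F, B8=F, B9=E, B10=F
run #4 (g=6, k=2) runs B1->F, B3->E, B4->E, B2->F, B5->F, B7->T, B7->F, B9->E, B8->T, B9->E, B8->T, B9->S, B8->F, B10->T; records B1=F, B2=F, B3=E, B4=E, B5=F, B7=T, B7=F, B8=T, B8=F, B9=S, B9=E, B10=T
run #5 (g=7, k=2) runs B1->F, B3->E, B4->S, B2->T, B5->F, B7->T, B7->T, B7->T, B7->F, B9->E, B8->T, B9->E, B8->T, B9->S, ...; records B1=F, B2=T, B3=E, B4=S, B5=F, B7=T, B7=F, B8=T, B8=F, B9=S, B9=E, B10=T
run #6 (g=4, k=-1) runs B1->T, B5->T, B6->F, B7->T, B7->T, B7->F, B9->E, B8->T, B9->E, B8->T, B9->E, B8->T, B9->S, B8->F, ...; records B1=T, B5=T, B6=F, B7=T, B7=F, B8=T, B8=F, B9=S, B9=E, B10=F
union over the pool: B1=T, B1=F, B2=T, B2=F, B3=E, B4=S, B4=E, B5=T, B5=F, B6=F, B7=T, B7=F, B8=T, B8=F, B9=S, B9=E, B10=T, B10=F
uncovered (2 of 20): B3=S, B6=T

Answer: 2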